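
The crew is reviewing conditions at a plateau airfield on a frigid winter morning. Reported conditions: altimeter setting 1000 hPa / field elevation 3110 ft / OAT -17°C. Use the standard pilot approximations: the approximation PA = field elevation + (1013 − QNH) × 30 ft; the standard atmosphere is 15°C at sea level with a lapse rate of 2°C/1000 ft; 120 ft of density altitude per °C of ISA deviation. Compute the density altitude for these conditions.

Pressure altitude = 3110 + (1013 − 1000) × 30 = 3110 + (+390) = 3500 ft.
ISA temperature at 3500 ft = 15 − 2 × (3500/1000) = 8°C.
ISA deviation = -17 − 8 = -25°C.
Density altitude = 3500 + 120 × (-25) = 500 ft.

500 ft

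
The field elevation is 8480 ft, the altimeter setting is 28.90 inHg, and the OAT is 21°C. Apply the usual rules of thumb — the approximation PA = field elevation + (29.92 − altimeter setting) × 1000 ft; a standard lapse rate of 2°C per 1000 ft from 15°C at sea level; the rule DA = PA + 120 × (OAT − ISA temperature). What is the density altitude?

Pressure altitude = 8480 + (29.92 − 28.90) × 1000 = 8480 + (+1020) = 9500 ft.
ISA temperature at 9500 ft = 15 − 2 × (9500/1000) = -4°C.
ISA deviation = 21 − (-4) = +25°C.
Density altitude = 9500 + 120 × (25) = 12500 ft.

12500 ft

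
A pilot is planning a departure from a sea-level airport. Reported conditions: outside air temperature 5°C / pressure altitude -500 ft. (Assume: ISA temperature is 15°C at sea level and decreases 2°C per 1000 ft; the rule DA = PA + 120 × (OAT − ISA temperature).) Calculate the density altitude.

-1820 ft

ISA temperature at -500 ft = 15 − 2 × (-500/1000) = 16°C.
ISA deviation = 5 − 16 = -11°C.
Density altitude = -500 + 120 × (-11) = -500 + (-1320) = -1820 ft.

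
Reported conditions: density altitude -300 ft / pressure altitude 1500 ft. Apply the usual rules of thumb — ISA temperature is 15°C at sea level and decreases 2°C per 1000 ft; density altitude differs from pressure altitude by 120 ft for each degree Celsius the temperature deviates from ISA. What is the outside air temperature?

Density altitude − pressure altitude = -300 − 1500 = -1800 ft.
At 120 ft/°C that is an ISA deviation of -1800/120 = -15°C.
ISA temperature at 1500 ft = 15 − 2 × (1500/1000) = 12°C.
OAT = ISA + deviation = 12 + (-15) = -3°C.

-3°C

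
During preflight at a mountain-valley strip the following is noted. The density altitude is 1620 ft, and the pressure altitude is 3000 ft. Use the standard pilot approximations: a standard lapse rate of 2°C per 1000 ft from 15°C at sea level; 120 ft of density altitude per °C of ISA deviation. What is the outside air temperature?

Density altitude − pressure altitude = 1620 − 3000 = -1380 ft.
At 120 ft/°C that is an ISA deviation of -1380/120 = -11.5°C.
ISA temperature at 3000 ft = 15 − 2 × (3000/1000) = 9°C.
OAT = ISA + deviation = 9 + (-11.5) = -2.5°C.

-2.5°C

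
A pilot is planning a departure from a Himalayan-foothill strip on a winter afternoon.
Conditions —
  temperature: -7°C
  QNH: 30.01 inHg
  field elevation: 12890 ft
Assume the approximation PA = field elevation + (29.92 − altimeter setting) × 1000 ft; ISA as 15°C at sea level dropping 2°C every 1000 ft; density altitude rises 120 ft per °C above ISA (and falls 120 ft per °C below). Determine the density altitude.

Pressure altitude = 12890 + (29.92 − 30.01) × 1000 = 12890 + (-90) = 12800 ft.
ISA temperature at 12800 ft = 15 − 2 × (12800/1000) = -10.6°C.
ISA deviation = -7 − (-10.6) = +3.6°C.
Density altitude = 12800 + 120 × (3.6) = 13232 ft.

13232 ft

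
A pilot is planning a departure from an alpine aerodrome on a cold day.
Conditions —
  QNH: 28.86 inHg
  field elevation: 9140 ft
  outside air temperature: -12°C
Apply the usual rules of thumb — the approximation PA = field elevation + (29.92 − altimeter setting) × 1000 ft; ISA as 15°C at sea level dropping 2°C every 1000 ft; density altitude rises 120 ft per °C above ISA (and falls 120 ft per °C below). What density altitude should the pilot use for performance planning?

9408 ft

Pressure altitude = 9140 + (29.92 − 28.86) × 1000 = 9140 + (+1060) = 10200 ft.
ISA temperature at 10200 ft = 15 − 2 × (10200/1000) = -5.4°C.
ISA deviation = -12 − (-5.4) = -6.6°C.
Density altitude = 10200 + 120 × (-6.6) = 9408 ft.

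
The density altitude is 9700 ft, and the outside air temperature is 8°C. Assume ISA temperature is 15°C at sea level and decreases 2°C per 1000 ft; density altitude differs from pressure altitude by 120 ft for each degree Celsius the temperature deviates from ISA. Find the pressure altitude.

DA = PA + 120 × (OAT − (15 − 2·PA/1000)) = PA + 120·OAT − 1800 + 0.24·PA = 1.24·PA + 120·OAT − 1800.
So 1.24·PA = 9700 − 120 × 8 + 1800 = 10540.
PA = 10540 / 1.24 = 8500 ft.

8500 ft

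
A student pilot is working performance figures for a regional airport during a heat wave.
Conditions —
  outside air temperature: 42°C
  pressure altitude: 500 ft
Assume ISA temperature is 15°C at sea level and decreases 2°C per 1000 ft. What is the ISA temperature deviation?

ISA+28°C

ISA temperature at 500 ft = 15 − 2 × (500/1000) = 14°C.
Deviation = OAT − ISA = 42 − 14 = +28°C.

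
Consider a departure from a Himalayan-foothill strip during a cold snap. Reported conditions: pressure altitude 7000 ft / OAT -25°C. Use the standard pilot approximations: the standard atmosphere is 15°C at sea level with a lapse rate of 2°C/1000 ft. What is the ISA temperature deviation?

ISA-26°C

ISA temperature at 7000 ft = 15 − 2 × (7000/1000) = 1°C.
Deviation = OAT − ISA = -25 − 1 = -26°C.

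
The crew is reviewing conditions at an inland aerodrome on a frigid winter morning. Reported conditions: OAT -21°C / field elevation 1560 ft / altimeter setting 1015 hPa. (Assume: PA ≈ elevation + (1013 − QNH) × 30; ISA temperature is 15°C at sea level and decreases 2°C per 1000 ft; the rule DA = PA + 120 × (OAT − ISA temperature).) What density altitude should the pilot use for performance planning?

Pressure altitude = 1560 + (1013 − 1015) × 30 = 1560 + (-60) = 1500 ft.
ISA temperature at 1500 ft = 15 − 2 × (1500/1000) = 12°C.
ISA deviation = -21 − 12 = -33°C.
Density altitude = 1500 + 120 × (-33) = -2460 ft.

-2460 ft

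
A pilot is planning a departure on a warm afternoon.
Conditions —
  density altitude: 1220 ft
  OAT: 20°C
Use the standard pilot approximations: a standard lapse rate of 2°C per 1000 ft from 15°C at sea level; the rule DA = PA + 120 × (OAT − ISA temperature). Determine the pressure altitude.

500 ft

DA = PA + 120 × (OAT − (15 − 2·PA/1000)) = PA + 120·OAT − 1800 + 0.24·PA = 1.24·PA + 120·OAT − 1800.
So 1.24·PA = 1220 − 120 × 20 + 1800 = 620.
PA = 620 / 1.24 = 500 ft.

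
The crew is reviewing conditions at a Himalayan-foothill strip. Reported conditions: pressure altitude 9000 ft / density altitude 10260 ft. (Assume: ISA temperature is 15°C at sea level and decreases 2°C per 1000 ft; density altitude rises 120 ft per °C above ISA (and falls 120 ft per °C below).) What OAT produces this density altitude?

Density altitude − pressure altitude = 10260 − 9000 = +1260 ft.
At 120 ft/°C that is an ISA deviation of 1260/120 = +10.5°C.
ISA temperature at 9000 ft = 15 − 2 × (9000/1000) = -3°C.
OAT = ISA + deviation = -3 + (+10.5) = 7.5°C.

7.5°C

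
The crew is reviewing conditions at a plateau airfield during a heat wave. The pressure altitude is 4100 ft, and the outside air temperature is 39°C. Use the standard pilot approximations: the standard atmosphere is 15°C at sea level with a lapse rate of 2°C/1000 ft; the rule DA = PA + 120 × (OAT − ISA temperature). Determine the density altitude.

7964 ft

ISA temperature at 4100 ft = 15 − 2 × (4100/1000) = 6.8°C.
ISA deviation = 39 − 6.8 = +32.2°C.
Density altitude = 4100 + 120 × (32.2) = 4100 + (+3864) = 7964 ft.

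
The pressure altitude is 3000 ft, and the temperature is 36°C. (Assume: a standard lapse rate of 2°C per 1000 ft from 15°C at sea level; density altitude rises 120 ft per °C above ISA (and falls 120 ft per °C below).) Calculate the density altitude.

6240 ft

ISA temperature at 3000 ft = 15 − 2 × (3000/1000) = 9°C.
ISA deviation = 36 − 9 = +27°C.
Density altitude = 3000 + 120 × (27) = 3000 + (+3240) = 6240 ft.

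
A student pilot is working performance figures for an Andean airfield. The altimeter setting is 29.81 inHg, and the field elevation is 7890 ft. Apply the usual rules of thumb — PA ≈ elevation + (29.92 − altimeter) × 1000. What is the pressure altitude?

Pressure correction = (29.92 − 29.81) × 1000 = +110 ft.
Pressure altitude = 7890 + (+110) = 8000 ft.

8000 ft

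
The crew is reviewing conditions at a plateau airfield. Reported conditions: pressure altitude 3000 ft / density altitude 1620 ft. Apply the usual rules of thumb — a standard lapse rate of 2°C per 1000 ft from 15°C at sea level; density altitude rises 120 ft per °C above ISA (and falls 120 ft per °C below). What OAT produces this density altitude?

-2.5°C

Density altitude − pressure altitude = 1620 − 3000 = -1380 ft.
At 120 ft/°C that is an ISA deviation of -1380/120 = -11.5°C.
ISA temperature at 3000 ft = 15 − 2 × (3000/1000) = 9°C.
OAT = ISA + deviation = 9 + (-11.5) = -2.5°C.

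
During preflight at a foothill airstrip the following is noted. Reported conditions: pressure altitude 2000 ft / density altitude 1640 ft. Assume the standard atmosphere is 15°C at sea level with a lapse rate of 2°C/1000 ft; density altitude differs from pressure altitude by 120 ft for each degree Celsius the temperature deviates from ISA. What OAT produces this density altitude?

8°C

Density altitude − pressure altitude = 1640 − 2000 = -360 ft.
At 120 ft/°C that is an ISA deviation of -360/120 = -3°C.
ISA temperature at 2000 ft = 15 − 2 × (2000/1000) = 11°C.
OAT = ISA + deviation = 11 + (-3) = 8°C.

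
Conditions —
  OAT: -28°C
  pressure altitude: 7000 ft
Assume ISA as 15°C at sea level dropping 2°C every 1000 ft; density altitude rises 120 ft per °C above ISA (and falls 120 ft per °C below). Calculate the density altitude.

ISA temperature at 7000 ft = 15 − 2 × (7000/1000) = 1°C.
ISA deviation = -28 − 1 = -29°C.
Density altitude = 7000 + 120 × (-29) = 7000 + (-3480) = 3520 ft.

3520 ft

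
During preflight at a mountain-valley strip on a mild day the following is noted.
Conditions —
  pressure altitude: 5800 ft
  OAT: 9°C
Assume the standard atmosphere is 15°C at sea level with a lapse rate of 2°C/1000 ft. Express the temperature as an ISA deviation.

ISA+5.6°C

ISA temperature at 5800 ft = 15 − 2 × (5800/1000) = 3.4°C.
Deviation = OAT − ISA = 9 − 3.4 = +5.6°C.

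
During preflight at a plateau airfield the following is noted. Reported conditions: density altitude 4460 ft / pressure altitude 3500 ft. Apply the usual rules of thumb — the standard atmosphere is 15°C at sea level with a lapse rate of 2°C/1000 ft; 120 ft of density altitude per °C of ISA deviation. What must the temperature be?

16°C

Density altitude − pressure altitude = 4460 − 3500 = +960 ft.
At 120 ft/°C that is an ISA deviation of 960/120 = +8°C.
ISA temperature at 3500 ft = 15 − 2 × (3500/1000) = 8°C.
OAT = ISA + deviation = 8 + (+8) = 16°C.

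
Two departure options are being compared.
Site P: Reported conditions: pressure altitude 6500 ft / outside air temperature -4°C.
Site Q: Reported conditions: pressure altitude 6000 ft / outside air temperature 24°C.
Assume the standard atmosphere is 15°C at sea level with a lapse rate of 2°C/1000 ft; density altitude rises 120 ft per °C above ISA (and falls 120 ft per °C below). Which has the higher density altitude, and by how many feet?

Site Q by 2740 ft

Site P: ISA temp = 2°C, deviation -6°C, DA = 6500 + 120 × (-6) = 5780 ft.
Site Q: ISA temp = 3°C, deviation +21°C, DA = 6000 + 120 × 21 = 8520 ft.
Site Q is higher by 8520 − 5780 = 2740 ft.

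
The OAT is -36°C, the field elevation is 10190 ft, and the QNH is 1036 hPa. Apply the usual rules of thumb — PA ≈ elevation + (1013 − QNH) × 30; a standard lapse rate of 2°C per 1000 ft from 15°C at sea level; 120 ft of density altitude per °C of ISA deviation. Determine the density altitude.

Pressure altitude = 10190 + (1013 − 1036) × 30 = 10190 + (-690) = 9500 ft.
ISA temperature at 9500 ft = 15 − 2 × (9500/1000) = -4°C.
ISA deviation = -36 − (-4) = -32°C.
Density altitude = 9500 + 120 × (-32) = 5660 ft.

5660 ft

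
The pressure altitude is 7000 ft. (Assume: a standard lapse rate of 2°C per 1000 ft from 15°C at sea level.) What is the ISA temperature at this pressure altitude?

1°C

ISA temperature = 15 − 2 × (7000/1000) = 15 − 14 = 1°C.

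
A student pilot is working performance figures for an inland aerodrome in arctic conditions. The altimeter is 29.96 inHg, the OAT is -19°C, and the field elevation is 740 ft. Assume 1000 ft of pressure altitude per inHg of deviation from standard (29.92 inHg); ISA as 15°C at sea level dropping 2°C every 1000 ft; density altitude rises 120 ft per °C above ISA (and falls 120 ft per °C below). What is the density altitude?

Pressure altitude = 740 + (29.92 − 29.96) × 1000 = 740 + (-40) = 700 ft.
ISA temperature at 700 ft = 15 − 2 × (700/1000) = 13.6°C.
ISA deviation = -19 − 13.6 = -32.6°C.
Density altitude = 700 + 120 × (-32.6) = -3212 ft.

-3212 ft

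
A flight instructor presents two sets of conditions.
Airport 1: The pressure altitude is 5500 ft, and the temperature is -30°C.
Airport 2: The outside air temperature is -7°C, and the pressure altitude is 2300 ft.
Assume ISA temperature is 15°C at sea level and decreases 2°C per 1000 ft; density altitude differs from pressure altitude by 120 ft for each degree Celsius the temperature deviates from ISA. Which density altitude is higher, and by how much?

Airport 1 by 1208 ft

Airport 1: ISA temp = 4°C, deviation -34°C, DA = 5500 + 120 × (-34) = 1420 ft.
Airport 2: ISA temp = 10.4°C, deviation -17.4°C, DA = 2300 + 120 × (-17.4) = 212 ft.
Airport 1 is higher by 1420 − 212 = 1208 ft.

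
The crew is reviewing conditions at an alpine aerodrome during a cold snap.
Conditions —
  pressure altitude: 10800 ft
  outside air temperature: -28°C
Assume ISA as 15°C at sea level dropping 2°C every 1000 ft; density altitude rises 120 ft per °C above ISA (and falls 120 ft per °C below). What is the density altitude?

ISA temperature at 10800 ft = 15 − 2 × (10800/1000) = -6.6°C.
ISA deviation = -28 − (-6.6) = -21.4°C.
Density altitude = 10800 + 120 × (-21.4) = 10800 + (-2568) = 8232 ft.

8232 ft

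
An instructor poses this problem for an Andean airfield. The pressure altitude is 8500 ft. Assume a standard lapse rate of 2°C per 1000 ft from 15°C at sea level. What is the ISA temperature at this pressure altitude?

ISA temperature = 15 − 2 × (8500/1000) = 15 − 17 = -2°C.

-2°C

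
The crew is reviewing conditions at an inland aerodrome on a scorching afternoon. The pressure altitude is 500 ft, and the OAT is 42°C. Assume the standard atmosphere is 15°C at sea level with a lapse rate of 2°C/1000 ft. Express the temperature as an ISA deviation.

ISA temperature at 500 ft = 15 − 2 × (500/1000) = 14°C.
Deviation = OAT − ISA = 42 − 14 = +28°C.

ISA+28°C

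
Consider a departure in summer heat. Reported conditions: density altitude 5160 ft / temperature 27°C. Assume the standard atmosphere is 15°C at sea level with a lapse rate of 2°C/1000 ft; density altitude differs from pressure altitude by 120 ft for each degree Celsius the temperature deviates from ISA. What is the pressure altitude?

3000 ft

DA = PA + 120 × (OAT − (15 − 2·PA/1000)) = PA + 120·OAT − 1800 + 0.24·PA = 1.24·PA + 120·OAT − 1800.
So 1.24·PA = 5160 − 120 × 27 + 1800 = 3720.
PA = 3720 / 1.24 = 3000 ft.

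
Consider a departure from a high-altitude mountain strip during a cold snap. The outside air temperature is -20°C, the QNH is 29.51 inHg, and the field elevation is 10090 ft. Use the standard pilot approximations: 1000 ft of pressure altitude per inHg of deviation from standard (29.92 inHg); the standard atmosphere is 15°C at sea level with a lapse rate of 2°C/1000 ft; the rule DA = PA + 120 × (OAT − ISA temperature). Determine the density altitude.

8820 ft

Pressure altitude = 10090 + (29.92 − 29.51) × 1000 = 10090 + (+410) = 10500 ft.
ISA temperature at 10500 ft = 15 − 2 × (10500/1000) = -6°C.
ISA deviation = -20 − (-6) = -14°C.
Density altitude = 10500 + 120 × (-14) = 8820 ft.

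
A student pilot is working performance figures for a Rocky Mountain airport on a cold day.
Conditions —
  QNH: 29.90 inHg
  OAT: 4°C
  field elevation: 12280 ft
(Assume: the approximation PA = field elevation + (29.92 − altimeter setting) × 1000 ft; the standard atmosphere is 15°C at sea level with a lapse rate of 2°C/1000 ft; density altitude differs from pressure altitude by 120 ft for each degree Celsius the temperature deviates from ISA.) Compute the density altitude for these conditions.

13932 ft

Pressure altitude = 12280 + (29.92 − 29.90) × 1000 = 12280 + (+20) = 12300 ft.
ISA temperature at 12300 ft = 15 − 2 × (12300/1000) = -9.6°C.
ISA deviation = 4 − (-9.6) = +13.6°C.
Density altitude = 12300 + 120 × (13.6) = 13932 ft.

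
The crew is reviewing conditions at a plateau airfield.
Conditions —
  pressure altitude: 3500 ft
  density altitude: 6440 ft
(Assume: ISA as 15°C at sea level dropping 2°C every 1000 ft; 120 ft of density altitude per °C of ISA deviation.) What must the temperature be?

Density altitude − pressure altitude = 6440 − 3500 = +2940 ft.
At 120 ft/°C that is an ISA deviation of 2940/120 = +24.5°C.
ISA temperature at 3500 ft = 15 − 2 × (3500/1000) = 8°C.
OAT = ISA + deviation = 8 + (+24.5) = 32.5°C.

32.5°C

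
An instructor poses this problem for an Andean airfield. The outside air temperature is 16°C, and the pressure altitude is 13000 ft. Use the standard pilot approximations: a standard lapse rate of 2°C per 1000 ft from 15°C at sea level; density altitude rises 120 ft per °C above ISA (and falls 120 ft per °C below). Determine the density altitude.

ISA temperature at 13000 ft = 15 − 2 × (13000/1000) = -11°C.
ISA deviation = 16 − (-11) = +27°C.
Density altitude = 13000 + 120 × (27) = 13000 + (+3240) = 16240 ft.

16240 ft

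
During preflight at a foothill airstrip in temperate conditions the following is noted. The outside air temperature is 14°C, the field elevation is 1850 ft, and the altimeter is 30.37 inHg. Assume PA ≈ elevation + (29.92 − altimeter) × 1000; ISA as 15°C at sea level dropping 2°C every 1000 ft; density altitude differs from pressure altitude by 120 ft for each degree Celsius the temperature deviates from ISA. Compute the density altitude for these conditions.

1616 ft

Pressure altitude = 1850 + (29.92 − 30.37) × 1000 = 1850 + (-450) = 1400 ft.
ISA temperature at 1400 ft = 15 − 2 × (1400/1000) = 12.2°C.
ISA deviation = 14 − 12.2 = +1.8°C.
Density altitude = 1400 + 120 × (1.8) = 1616 ft.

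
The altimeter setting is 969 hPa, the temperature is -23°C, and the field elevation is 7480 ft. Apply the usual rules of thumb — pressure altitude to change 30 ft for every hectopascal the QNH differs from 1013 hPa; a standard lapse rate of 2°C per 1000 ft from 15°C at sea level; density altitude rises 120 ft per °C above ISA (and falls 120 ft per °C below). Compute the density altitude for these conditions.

6352 ft

Pressure altitude = 7480 + (1013 − 969) × 30 = 7480 + (+1320) = 8800 ft.
ISA temperature at 8800 ft = 15 − 2 × (8800/1000) = -2.6°C.
ISA deviation = -23 − (-2.6) = -20.4°C.
Density altitude = 8800 + 120 × (-20.4) = 6352 ft.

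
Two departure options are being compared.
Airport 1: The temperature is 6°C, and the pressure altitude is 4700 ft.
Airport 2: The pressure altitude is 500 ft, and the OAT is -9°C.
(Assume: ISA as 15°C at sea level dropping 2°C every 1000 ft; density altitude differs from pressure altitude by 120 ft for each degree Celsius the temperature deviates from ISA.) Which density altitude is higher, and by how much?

Airport 1: ISA temp = 5.6°C, deviation +0.4°C, DA = 4700 + 120 × 0.4 = 4748 ft.
Airport 2: ISA temp = 14°C, deviation -23°C, DA = 500 + 120 × (-23) = -2260 ft.
Airport 1 is higher by 4748 − (-2260) = 7008 ft.

Airport 1 by 7008 ft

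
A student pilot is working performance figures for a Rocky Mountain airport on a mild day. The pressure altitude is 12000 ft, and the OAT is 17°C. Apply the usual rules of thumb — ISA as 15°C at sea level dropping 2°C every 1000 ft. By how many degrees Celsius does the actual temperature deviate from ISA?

ISA temperature at 12000 ft = 15 − 2 × (12000/1000) = -9°C.
Deviation = OAT − ISA = 17 − (-9) = +26°C.

ISA+26°C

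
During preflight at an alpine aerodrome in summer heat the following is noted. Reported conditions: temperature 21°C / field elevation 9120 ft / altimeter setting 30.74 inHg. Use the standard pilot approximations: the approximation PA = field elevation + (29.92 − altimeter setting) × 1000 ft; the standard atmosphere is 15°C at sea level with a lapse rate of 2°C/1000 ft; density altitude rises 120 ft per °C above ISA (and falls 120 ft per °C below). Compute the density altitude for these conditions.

11012 ft

Pressure altitude = 9120 + (29.92 − 30.74) × 1000 = 9120 + (-820) = 8300 ft.
ISA temperature at 8300 ft = 15 − 2 × (8300/1000) = -1.6°C.
ISA deviation = 21 − (-1.6) = +22.6°C.
Density altitude = 8300 + 120 × (22.6) = 11012 ft.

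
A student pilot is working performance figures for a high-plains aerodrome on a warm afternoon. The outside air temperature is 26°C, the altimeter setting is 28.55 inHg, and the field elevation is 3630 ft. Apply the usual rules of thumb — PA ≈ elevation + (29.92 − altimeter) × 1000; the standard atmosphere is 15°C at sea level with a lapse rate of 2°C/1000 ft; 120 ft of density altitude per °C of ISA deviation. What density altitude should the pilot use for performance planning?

7520 ft

Pressure altitude = 3630 + (29.92 − 28.55) × 1000 = 3630 + (+1370) = 5000 ft.
ISA temperature at 5000 ft = 15 − 2 × (5000/1000) = 5°C.
ISA deviation = 26 − 5 = +21°C.
Density altitude = 5000 + 120 × (21) = 7520 ft.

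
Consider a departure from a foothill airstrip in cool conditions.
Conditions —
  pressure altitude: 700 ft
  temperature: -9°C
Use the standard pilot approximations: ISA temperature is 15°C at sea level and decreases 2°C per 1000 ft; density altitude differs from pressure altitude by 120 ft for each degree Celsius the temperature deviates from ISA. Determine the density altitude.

ISA temperature at 700 ft = 15 − 2 × (700/1000) = 13.6°C.
ISA deviation = -9 − 13.6 = -22.6°C.
Density altitude = 700 + 120 × (-22.6) = 700 + (-2712) = -2012 ft.

-2012 ft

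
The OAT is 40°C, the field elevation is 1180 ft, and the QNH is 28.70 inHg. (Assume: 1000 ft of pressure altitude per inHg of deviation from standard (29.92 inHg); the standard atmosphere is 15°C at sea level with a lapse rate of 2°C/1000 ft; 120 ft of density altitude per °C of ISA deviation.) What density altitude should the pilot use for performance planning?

5976 ft

Pressure altitude = 1180 + (29.92 − 28.70) × 1000 = 1180 + (+1220) = 2400 ft.
ISA temperature at 2400 ft = 15 − 2 × (2400/1000) = 10.2°C.
ISA deviation = 40 − 10.2 = +29.8°C.
Density altitude = 2400 + 120 × (29.8) = 5976 ft.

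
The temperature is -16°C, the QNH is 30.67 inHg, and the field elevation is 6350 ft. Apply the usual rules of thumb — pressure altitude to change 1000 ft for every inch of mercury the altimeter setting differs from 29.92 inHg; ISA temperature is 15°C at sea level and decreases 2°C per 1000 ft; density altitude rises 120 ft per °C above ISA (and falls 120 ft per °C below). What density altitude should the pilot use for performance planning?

3224 ft

Pressure altitude = 6350 + (29.92 − 30.67) × 1000 = 6350 + (-750) = 5600 ft.
ISA temperature at 5600 ft = 15 − 2 × (5600/1000) = 3.8°C.
ISA deviation = -16 − 3.8 = -19.8°C.
Density altitude = 5600 + 120 × (-19.8) = 3224 ft.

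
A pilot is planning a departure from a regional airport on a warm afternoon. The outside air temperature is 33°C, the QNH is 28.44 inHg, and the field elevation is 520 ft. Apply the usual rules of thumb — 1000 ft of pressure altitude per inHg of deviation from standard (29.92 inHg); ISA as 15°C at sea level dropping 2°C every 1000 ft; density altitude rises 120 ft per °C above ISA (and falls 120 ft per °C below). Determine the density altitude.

4640 ft

Pressure altitude = 520 + (29.92 − 28.44) × 1000 = 520 + (+1480) = 2000 ft.
ISA temperature at 2000 ft = 15 − 2 × (2000/1000) = 11°C.
ISA deviation = 33 − 11 = +22°C.
Density altitude = 2000 + 120 × (22) = 4640 ft.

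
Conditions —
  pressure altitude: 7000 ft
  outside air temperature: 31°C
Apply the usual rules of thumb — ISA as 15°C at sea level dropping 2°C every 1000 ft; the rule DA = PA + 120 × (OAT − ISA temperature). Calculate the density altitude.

10600 ft

ISA temperature at 7000 ft = 15 − 2 × (7000/1000) = 1°C.
ISA deviation = 31 − 1 = +30°C.
Density altitude = 7000 + 120 × (30) = 7000 + (+3600) = 10600 ft.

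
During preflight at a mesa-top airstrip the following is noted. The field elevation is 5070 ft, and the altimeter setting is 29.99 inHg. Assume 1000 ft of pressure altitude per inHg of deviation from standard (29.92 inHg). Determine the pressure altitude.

Pressure correction = (29.92 − 29.99) × 1000 = -70 ft.
Pressure altitude = 5070 + (-70) = 5000 ft.

5000 ft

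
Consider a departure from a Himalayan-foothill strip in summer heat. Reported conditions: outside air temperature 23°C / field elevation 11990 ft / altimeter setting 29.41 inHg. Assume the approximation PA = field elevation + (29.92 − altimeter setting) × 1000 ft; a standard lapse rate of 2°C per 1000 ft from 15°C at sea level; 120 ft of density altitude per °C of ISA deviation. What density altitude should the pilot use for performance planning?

16460 ft

Pressure altitude = 11990 + (29.92 − 29.41) × 1000 = 11990 + (+510) = 12500 ft.
ISA temperature at 12500 ft = 15 − 2 × (12500/1000) = -10°C.
ISA deviation = 23 − (-10) = +33°C.
Density altitude = 12500 + 120 × (33) = 16460 ft.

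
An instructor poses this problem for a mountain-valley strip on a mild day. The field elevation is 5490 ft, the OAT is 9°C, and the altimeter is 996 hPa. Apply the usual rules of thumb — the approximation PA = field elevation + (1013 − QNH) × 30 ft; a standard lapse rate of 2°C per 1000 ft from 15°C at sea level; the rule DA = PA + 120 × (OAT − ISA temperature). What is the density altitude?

Pressure altitude = 5490 + (1013 − 996) × 30 = 5490 + (+510) = 6000 ft.
ISA temperature at 6000 ft = 15 − 2 × (6000/1000) = 3°C.
ISA deviation = 9 − 3 = +6°C.
Density altitude = 6000 + 120 × (6) = 6720 ft.

6720 ft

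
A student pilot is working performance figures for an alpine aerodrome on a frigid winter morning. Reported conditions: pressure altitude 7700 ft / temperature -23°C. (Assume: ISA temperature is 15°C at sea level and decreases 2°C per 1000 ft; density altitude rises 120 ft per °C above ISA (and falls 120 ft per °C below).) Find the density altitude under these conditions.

ISA temperature at 7700 ft = 15 − 2 × (7700/1000) = -0.4°C.
ISA deviation = -23 − (-0.4) = -22.6°C.
Density altitude = 7700 + 120 × (-22.6) = 7700 + (-2712) = 4988 ft.

4988 ft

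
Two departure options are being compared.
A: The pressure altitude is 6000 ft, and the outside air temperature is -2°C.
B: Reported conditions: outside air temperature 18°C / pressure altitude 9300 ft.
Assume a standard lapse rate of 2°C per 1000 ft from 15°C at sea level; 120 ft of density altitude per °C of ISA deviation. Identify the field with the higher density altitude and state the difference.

A: ISA temp = 3°C, deviation -5°C, DA = 6000 + 120 × (-5) = 5400 ft.
B: ISA temp = -3.6°C, deviation +21.6°C, DA = 9300 + 120 × 21.6 = 11892 ft.
B is higher by 11892 − 5400 = 6492 ft.

B by 6492 ft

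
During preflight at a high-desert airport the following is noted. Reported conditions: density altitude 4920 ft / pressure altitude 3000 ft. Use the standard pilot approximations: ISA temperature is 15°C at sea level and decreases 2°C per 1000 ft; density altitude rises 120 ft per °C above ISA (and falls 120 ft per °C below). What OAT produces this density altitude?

25°C

Density altitude − pressure altitude = 4920 − 3000 = +1920 ft.
At 120 ft/°C that is an ISA deviation of 1920/120 = +16°C.
ISA temperature at 3000 ft = 15 − 2 × (3000/1000) = 9°C.
OAT = ISA + deviation = 9 + (+16) = 25°C.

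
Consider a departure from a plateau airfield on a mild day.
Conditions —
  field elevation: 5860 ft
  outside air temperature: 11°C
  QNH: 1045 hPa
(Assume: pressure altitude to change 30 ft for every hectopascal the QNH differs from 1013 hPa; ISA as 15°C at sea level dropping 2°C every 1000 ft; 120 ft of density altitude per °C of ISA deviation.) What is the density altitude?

Pressure altitude = 5860 + (1013 − 1045) × 30 = 5860 + (-960) = 4900 ft.
ISA temperature at 4900 ft = 15 − 2 × (4900/1000) = 5.2°C.
ISA deviation = 11 − 5.2 = +5.8°C.
Density altitude = 4900 + 120 × (5.8) = 5596 ft.

5596 ft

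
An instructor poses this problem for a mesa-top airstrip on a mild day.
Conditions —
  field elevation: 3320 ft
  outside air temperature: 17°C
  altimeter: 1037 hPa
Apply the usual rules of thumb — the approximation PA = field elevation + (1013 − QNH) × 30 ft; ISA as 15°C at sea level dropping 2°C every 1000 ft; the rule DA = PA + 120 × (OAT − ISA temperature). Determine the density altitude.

3464 ft

Pressure altitude = 3320 + (1013 − 1037) × 30 = 3320 + (-720) = 2600 ft.
ISA temperature at 2600 ft = 15 − 2 × (2600/1000) = 9.8°C.
ISA deviation = 17 − 9.8 = +7.2°C.
Density altitude = 2600 + 120 × (7.2) = 3464 ft.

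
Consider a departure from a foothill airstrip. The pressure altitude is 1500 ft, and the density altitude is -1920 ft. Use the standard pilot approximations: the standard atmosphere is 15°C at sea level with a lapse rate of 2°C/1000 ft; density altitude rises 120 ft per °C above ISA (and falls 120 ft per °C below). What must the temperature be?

-16.5°C

Density altitude − pressure altitude = -1920 − 1500 = -3420 ft.
At 120 ft/°C that is an ISA deviation of -3420/120 = -28.5°C.
ISA temperature at 1500 ft = 15 − 2 × (1500/1000) = 12°C.
OAT = ISA + deviation = 12 + (-28.5) = -16.5°C.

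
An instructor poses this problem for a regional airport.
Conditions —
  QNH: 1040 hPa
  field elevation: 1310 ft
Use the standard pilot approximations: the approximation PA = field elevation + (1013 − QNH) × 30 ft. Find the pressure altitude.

Pressure correction = (1013 − 1040) × 30 = -810 ft.
Pressure altitude = 1310 + (-810) = 500 ft.

500 ft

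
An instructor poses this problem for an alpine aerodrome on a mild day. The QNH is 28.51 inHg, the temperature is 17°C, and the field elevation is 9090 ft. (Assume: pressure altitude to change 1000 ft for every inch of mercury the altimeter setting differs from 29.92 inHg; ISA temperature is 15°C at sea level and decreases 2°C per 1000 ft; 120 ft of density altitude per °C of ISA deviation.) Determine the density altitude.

Pressure altitude = 9090 + (29.92 − 28.51) × 1000 = 9090 + (+1410) = 10500 ft.
ISA temperature at 10500 ft = 15 − 2 × (10500/1000) = -6°C.
ISA deviation = 17 − (-6) = +23°C.
Density altitude = 10500 + 120 × (23) = 13260 ft.

13260 ft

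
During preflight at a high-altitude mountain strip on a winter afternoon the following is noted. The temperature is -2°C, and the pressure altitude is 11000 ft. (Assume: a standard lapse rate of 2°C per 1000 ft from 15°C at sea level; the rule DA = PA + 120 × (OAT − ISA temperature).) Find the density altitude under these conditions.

ISA temperature at 11000 ft = 15 − 2 × (11000/1000) = -7°C.
ISA deviation = -2 − (-7) = +5°C.
Density altitude = 11000 + 120 × (5) = 11000 + (+600) = 11600 ft.

11600 ft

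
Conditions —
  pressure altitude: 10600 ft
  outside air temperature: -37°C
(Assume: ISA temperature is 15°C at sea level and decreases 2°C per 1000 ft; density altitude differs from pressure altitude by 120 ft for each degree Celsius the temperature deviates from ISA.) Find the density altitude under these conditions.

6904 ft

ISA temperature at 10600 ft = 15 − 2 × (10600/1000) = -6.2°C.
ISA deviation = -37 − (-6.2) = -30.8°C.
Density altitude = 10600 + 120 × (-30.8) = 10600 + (-3696) = 6904 ft.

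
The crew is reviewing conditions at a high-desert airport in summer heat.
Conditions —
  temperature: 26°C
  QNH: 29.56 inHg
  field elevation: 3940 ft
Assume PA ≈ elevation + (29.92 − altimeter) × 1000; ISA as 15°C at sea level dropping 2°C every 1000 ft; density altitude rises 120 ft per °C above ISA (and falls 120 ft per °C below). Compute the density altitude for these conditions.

Pressure altitude = 3940 + (29.92 − 29.56) × 1000 = 3940 + (+360) = 4300 ft.
ISA temperature at 4300 ft = 15 − 2 × (4300/1000) = 6.4°C.
ISA deviation = 26 − 6.4 = +19.6°C.
Density altitude = 4300 + 120 × (19.6) = 6652 ft.

6652 ft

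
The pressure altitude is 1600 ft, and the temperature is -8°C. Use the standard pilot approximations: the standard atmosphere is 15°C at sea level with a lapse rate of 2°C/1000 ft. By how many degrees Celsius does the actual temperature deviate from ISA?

ISA-19.8°C

ISA temperature at 1600 ft = 15 − 2 × (1600/1000) = 11.8°C.
Deviation = OAT − ISA = -8 − 11.8 = -19.8°C.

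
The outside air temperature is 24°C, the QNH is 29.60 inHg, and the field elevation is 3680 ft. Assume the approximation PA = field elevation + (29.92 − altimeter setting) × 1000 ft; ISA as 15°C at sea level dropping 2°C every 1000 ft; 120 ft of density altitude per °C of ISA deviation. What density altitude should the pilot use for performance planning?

Pressure altitude = 3680 + (29.92 − 29.60) × 1000 = 3680 + (+320) = 4000 ft.
ISA temperature at 4000 ft = 15 − 2 × (4000/1000) = 7°C.
ISA deviation = 24 − 7 = +17°C.
Density altitude = 4000 + 120 × (17) = 6040 ft.

6040 ft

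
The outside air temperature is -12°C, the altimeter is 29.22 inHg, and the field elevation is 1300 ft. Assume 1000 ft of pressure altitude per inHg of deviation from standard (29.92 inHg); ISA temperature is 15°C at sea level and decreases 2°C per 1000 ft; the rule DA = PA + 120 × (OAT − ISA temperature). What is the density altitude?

Pressure altitude = 1300 + (29.92 − 29.22) × 1000 = 1300 + (+700) = 2000 ft.
ISA temperature at 2000 ft = 15 − 2 × (2000/1000) = 11°C.
ISA deviation = -12 − 11 = -23°C.
Density altitude = 2000 + 120 × (-23) = -760 ft.

-760 ft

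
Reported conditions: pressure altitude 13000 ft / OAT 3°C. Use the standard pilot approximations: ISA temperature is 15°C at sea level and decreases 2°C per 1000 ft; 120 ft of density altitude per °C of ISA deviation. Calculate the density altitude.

14680 ft

ISA temperature at 13000 ft = 15 − 2 × (13000/1000) = -11°C.
ISA deviation = 3 − (-11) = +14°C.
Density altitude = 13000 + 120 × (14) = 13000 + (+1680) = 14680 ft.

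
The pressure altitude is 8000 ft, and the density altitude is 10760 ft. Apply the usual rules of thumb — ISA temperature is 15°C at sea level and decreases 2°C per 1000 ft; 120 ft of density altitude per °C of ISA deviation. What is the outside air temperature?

Density altitude − pressure altitude = 10760 − 8000 = +2760 ft.
At 120 ft/°C that is an ISA deviation of 2760/120 = +23°C.
ISA temperature at 8000 ft = 15 − 2 × (8000/1000) = -1°C.
OAT = ISA + deviation = -1 + (+23) = 22°C.

22°C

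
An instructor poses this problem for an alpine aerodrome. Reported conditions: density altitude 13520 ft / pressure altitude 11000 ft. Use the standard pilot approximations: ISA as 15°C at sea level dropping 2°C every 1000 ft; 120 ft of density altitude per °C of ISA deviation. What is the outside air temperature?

14°C

Density altitude − pressure altitude = 13520 − 11000 = +2520 ft.
At 120 ft/°C that is an ISA deviation of 2520/120 = +21°C.
ISA temperature at 11000 ft = 15 − 2 × (11000/1000) = -7°C.
OAT = ISA + deviation = -7 + (+21) = 14°C.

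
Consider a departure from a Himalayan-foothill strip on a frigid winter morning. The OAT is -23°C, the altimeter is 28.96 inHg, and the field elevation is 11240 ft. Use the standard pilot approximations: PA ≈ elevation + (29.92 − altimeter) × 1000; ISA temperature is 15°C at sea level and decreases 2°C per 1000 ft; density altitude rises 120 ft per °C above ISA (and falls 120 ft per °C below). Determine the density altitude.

Pressure altitude = 11240 + (29.92 − 28.96) × 1000 = 11240 + (+960) = 12200 ft.
ISA temperature at 12200 ft = 15 − 2 × (12200/1000) = -9.4°C.
ISA deviation = -23 − (-9.4) = -13.6°C.
Density altitude = 12200 + 120 × (-13.6) = 10568 ft.

10568 ft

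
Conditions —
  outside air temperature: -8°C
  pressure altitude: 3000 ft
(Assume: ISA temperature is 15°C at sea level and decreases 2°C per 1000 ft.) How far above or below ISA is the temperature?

ISA-17°C

ISA temperature at 3000 ft = 15 − 2 × (3000/1000) = 9°C.
Deviation = OAT − ISA = -8 − 9 = -17°C.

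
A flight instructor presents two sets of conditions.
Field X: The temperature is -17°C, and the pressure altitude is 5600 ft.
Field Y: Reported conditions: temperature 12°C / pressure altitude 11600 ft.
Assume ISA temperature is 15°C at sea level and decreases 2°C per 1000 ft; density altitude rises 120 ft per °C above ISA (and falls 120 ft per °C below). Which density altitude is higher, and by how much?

Field X: ISA temp = 3.8°C, deviation -20.8°C, DA = 5600 + 120 × (-20.8) = 3104 ft.
Field Y: ISA temp = -8.2°C, deviation +20.2°C, DA = 11600 + 120 × 20.2 = 14024 ft.
Field Y is higher by 14024 − 3104 = 10920 ft.

Field Y by 10920 ft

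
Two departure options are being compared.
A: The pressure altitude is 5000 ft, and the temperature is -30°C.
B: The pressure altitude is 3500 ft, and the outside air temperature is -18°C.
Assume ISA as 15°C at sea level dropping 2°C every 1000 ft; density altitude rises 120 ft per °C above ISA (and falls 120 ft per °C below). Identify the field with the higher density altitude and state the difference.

A: ISA temp = 5°C, deviation -35°C, DA = 5000 + 120 × (-35) = 800 ft.
B: ISA temp = 8°C, deviation -26°C, DA = 3500 + 120 × (-26) = 380 ft.
A is higher by 800 − 380 = 420 ft.

A by 420 ft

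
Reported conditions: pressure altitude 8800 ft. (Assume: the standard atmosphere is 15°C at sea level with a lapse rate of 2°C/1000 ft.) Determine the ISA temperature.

-2.6°C

ISA temperature = 15 − 2 × (8800/1000) = 15 − 17.6 = -2.6°C.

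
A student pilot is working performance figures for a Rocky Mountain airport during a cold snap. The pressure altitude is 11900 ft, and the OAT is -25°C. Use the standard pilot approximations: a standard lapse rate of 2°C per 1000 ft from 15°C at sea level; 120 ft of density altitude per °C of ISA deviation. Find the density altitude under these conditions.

9956 ft

ISA temperature at 11900 ft = 15 − 2 × (11900/1000) = -8.8°C.
ISA deviation = -25 − (-8.8) = -16.2°C.
Density altitude = 11900 + 120 × (-16.2) = 11900 + (-1944) = 9956 ft.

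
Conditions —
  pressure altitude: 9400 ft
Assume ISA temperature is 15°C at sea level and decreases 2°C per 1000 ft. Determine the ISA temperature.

-3.8°C

ISA temperature = 15 − 2 × (9400/1000) = 15 − 18.8 = -3.8°C.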